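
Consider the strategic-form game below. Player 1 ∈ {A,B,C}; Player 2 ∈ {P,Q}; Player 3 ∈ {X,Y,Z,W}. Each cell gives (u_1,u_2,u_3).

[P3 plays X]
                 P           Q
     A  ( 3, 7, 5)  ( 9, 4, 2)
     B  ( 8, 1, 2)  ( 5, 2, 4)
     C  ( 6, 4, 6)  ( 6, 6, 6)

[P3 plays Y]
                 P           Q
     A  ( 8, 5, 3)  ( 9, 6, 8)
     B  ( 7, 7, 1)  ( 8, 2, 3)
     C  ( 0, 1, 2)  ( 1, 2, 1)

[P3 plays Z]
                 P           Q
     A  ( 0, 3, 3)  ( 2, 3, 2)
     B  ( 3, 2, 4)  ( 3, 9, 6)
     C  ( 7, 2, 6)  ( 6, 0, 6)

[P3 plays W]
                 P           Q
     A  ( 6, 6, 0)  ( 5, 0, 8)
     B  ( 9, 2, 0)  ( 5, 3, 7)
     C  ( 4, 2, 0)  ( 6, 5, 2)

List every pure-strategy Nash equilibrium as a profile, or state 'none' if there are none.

NE set: (A,Q,Y), (C,P,Z)

(A,P,X): not NE [P1→B gives 8>3]
(A,P,Y): not NE [P2→Q gives 6>5; P3→X gives 5>3]
(A,P,Z): not NE [P1→C gives 7>0; P3→X gives 5>3]
(A,P,W): not NE [P1→B gives 9>6; P3→X gives 5>0]
(A,Q,X): not NE [P2→P gives 7>4; P3→W gives 8>2]
(A,Q,Y): NE
(A,Q,Z): not NE [P1→C gives 6>2; P3→W gives 8>2]
(A,Q,W): not NE [P1→C gives 6>5; P2→P gives 6>0]
(B,P,X): not NE [P2→Q gives 2>1; P3→Z gives 4>2]
(B,P,Y): not NE [P1→A gives 8>7; P3→Z gives 4>1]
(B,P,Z): not NE [P1→C gives 7>3; P2→Q gives 9>2]
(B,P,W): not NE [P2→Q gives 3>2; P3→Z gives 4>0]
(B,Q,X): not NE [P1→A gives 9>5; P3→W gives 7>4]
(B,Q,Y): not NE [P1→A gives 9>8; P2→P gives 7>2; P3→W gives 7>3]
(B,Q,Z): not NE [P1→C gives 6>3; P3→W gives 7>6]
(B,Q,W): not NE [P1→C gives 6>5]
(C,P,X): not NE [P1→B gives 8>6; P2→Q gives 6>4]
(C,P,Y): not NE [P1→A gives 8>0; P2→Q gives 2>1; P3→Z gives 6>2]
(C,P,Z): NE
(C,P,W): not NE [P1→B gives 9>4; P2→Q gives 5>2; P3→Z gives 6>0]
(C,Q,X): not NE [P1→A gives 9>6]
(C,Q,Y): not NE [P1→A gives 9>1; P3→Z gives 6>1]
(C,Q,Z): not NE [P2→P gives 2>0]
(C,Q,W): not NE [P3→Z gives 6>2]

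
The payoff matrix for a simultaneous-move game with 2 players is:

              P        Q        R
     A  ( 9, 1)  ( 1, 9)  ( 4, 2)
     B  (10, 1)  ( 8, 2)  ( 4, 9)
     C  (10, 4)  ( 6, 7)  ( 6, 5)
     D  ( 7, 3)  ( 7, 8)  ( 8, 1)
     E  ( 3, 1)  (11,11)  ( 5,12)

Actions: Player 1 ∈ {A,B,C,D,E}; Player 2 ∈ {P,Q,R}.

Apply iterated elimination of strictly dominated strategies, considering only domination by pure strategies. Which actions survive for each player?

IESDS → P1:{D,E} P2:{Q,R}

P1 drop A (C beats it: P:10>9 Q:6>1 R:6>4)
P2 drop P (Q beats it: B:2>1 C:7>4 D:8>3 E:11>1)
P1 drop B (E beats it: Q:11>8 R:5>4)
P1 drop C (D beats it: Q:7>6 R:8>6)
P1→{D,E} P2→{Q,R}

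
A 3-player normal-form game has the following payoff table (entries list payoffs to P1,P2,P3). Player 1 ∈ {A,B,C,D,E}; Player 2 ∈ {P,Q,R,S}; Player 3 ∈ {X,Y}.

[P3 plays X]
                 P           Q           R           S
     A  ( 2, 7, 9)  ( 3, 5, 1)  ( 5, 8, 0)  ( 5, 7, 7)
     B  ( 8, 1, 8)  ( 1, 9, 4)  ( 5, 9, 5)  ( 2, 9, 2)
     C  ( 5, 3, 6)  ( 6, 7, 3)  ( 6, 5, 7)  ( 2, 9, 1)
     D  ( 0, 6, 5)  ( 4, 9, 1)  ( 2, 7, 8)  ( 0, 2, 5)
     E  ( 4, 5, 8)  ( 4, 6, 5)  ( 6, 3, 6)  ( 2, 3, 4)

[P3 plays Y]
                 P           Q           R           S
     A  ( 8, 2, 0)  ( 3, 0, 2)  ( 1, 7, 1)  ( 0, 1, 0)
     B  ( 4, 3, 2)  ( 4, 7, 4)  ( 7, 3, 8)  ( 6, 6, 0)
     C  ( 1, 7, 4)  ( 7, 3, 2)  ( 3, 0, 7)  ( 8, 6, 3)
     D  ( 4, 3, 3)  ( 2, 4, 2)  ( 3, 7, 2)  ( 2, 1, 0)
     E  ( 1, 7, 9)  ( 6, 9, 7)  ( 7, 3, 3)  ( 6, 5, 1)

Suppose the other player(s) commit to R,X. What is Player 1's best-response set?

u_1(A vs R,X) = 5
u_1(B vs R,X) = 5
u_1(C vs R,X) = 6
u_1(D vs R,X) = 2
u_1(E vs R,X) = 6
max payoff 6 at {C,E}

P1 best: {C,E}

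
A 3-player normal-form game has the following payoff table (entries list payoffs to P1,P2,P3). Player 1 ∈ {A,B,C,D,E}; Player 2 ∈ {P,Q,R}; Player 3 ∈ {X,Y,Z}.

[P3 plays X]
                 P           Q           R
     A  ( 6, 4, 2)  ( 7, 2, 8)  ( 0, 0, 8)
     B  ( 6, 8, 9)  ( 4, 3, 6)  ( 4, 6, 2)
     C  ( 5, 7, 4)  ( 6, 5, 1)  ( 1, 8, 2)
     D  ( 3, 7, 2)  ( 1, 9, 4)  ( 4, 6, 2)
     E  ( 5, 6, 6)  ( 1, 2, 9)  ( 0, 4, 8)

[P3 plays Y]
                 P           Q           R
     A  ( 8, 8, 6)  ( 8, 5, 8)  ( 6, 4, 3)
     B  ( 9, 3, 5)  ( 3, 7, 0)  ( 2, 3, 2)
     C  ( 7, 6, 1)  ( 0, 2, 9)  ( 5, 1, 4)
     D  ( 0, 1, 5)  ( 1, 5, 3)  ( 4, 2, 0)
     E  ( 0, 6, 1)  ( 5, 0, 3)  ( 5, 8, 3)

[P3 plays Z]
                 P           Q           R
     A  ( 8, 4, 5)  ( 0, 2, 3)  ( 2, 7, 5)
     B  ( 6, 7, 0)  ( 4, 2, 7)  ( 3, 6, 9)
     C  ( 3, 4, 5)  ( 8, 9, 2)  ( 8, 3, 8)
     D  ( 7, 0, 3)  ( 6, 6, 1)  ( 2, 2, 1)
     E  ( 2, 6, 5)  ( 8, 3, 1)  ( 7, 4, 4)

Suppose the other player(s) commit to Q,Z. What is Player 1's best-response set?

u_1(A vs Q,Z) = 0
u_1(B vs Q,Z) = 4
u_1(C vs Q,Z) = 8
u_1(D vs Q,Z) = 6
u_1(E vs Q,Z) = 8
max payoff 8 at {C,E}

argmax u_1 = {C,E}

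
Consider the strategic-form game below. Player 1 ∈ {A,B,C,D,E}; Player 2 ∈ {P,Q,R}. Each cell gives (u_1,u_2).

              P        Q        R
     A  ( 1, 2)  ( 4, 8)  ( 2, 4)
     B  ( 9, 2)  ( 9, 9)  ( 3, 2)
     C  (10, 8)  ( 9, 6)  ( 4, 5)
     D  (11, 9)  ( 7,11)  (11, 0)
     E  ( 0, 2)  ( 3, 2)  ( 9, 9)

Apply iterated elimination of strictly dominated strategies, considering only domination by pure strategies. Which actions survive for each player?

P1 drop A (B beats it: P:9>1 Q:9>4 R:3>2)
P1 drop E (D beats it: P:11>0 Q:7>3 R:11>9)
P2 drop R (Q beats it: B:9>2 C:6>5 D:11>0)
P1→{B,C,D} P2→{P,Q}

Survivors P1:{B,C,D} P2:{P,Q}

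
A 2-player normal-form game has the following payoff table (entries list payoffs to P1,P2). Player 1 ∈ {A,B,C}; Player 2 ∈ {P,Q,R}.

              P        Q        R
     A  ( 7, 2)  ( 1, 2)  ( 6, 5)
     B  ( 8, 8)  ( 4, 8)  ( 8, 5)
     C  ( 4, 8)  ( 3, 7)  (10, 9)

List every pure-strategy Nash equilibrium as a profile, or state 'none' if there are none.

(A,P): not NE [P1→B gives 8>7; P2→R gives 5>2]
(A,Q): not NE [P1→B gives 4>1; P2→R gives 5>2]
(A,R): not NE [P1→C gives 10>6]
(B,P): NE
(B,Q): NE
(B,R): not NE [P1→C gives 10>8; P2→Q gives 8>5]
(C,P): not NE [P1→B gives 8>4; P2→R gives 9>8]
(C,Q): not NE [P1→B gives 4>3; P2→R gives 9>7]
(C,R): NE

Nash profiles: (B,P), (B,Q), (C,R)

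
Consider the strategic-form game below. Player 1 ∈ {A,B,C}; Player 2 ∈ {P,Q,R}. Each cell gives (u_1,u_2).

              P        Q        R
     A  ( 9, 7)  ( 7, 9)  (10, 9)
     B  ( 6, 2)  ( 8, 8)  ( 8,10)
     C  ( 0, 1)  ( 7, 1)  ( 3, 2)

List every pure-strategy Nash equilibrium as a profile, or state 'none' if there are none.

(A,P): not NE [P2→R gives 9>7]
(A,Q): not NE [P1→B gives 8>7]
(A,R): NE
(B,P): not NE [P1→A gives 9>6; P2→R gives 10>2]
(B,Q): not NE [P2→R gives 10>8]
(B,R): not NE [P1→A gives 10>8]
(C,P): not NE [P1→A gives 9>0; P2→R gives 2>1]
(C,Q): not NE [P1→B gives 8>7; P2→R gives 2>1]
(C,R): not NE [P1→A gives 10>3]

Nash profiles: (A,R)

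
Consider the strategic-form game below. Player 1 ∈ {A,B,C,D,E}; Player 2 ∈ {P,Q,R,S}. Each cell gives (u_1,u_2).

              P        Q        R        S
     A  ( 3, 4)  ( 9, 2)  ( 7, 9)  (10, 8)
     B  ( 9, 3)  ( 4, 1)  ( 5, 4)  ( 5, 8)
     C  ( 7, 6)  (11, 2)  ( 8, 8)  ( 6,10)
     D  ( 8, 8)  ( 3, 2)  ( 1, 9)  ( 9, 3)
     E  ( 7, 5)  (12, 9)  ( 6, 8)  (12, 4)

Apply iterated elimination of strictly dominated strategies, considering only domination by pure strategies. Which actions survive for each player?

P2 drop P (R beats it: A:9>4 B:4>3 C:8>6 D:9>8 E:8>5)
P1 drop B (A beats it: Q:9>4 R:7>5 S:10>5)
P1 drop D (A beats it: Q:9>3 R:7>1 S:10>9)
P1→{A,C,E} P2→{Q,R,S}

Remaining: P1:{A,C,E} P2:{Q,R,S}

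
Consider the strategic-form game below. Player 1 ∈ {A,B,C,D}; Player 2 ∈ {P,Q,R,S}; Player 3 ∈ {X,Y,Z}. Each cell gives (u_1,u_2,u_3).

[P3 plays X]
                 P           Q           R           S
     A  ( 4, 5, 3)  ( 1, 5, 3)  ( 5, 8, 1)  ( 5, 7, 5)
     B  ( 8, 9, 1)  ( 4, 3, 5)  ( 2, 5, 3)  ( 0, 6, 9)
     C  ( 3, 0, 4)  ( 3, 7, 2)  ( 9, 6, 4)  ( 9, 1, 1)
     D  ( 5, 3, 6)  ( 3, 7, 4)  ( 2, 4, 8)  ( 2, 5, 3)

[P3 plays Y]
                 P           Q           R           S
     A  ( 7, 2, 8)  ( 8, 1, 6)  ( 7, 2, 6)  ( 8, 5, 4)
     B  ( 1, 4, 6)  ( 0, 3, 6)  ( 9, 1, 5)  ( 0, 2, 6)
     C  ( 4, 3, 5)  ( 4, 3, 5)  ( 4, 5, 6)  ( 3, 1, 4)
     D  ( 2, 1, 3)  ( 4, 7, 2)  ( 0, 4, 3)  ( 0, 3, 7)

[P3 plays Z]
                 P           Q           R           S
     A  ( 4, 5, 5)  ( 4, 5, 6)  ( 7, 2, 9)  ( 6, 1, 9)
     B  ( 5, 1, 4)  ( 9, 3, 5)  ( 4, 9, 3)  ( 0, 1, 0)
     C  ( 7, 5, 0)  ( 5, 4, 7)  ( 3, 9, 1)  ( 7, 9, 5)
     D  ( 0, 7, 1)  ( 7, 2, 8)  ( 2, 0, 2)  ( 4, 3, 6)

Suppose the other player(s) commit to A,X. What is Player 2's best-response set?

BR_2 = {R}

u_2(P vs A,X) = 5
u_2(Q vs A,X) = 5
u_2(R vs A,X) = 8
u_2(S vs A,X) = 7
max payoff 8 at {R}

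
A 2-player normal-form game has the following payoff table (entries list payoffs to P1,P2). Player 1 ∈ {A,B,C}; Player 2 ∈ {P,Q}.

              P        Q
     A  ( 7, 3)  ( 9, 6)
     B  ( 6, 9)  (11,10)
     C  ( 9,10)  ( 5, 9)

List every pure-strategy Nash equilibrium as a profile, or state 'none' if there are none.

PSNE = {(B,Q), (C,P)}

(A,P): not NE [P1→C gives 9>7; P2→Q gives 6>3]
(A,Q): not NE [P1→B gives 11>9]
(B,P): not NE [P1→C gives 9>6; P2→Q gives 10>9]
(B,Q): NE
(C,P): NE
(C,Q): not NE [P1→B gives 11>5; P2→P gives 10>9]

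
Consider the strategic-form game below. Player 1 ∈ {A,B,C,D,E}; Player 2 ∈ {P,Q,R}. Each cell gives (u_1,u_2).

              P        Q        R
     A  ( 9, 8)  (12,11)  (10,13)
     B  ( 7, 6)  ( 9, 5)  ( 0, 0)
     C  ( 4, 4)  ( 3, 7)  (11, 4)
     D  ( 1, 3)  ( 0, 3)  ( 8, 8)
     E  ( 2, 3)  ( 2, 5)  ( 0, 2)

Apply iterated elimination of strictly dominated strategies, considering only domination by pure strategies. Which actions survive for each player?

Remaining: P1:{A,C} P2:{Q,R}

P1 drop B (A beats it: P:9>7 Q:12>9 R:10>0)
P1 drop D (A beats it: P:9>1 Q:12>0 R:10>8)
P1 drop E (A beats it: P:9>2 Q:12>2 R:10>0)
P2 drop P (Q beats it: A:11>8 C:7>4)
P1→{A,C} P2→{Q,R}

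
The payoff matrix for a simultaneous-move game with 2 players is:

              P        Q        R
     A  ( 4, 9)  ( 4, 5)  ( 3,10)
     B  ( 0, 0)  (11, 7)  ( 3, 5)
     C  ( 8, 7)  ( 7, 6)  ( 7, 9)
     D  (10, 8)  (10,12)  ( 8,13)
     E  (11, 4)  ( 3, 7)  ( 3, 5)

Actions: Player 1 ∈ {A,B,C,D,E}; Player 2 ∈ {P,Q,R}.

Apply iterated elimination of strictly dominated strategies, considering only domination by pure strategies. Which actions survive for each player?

Survivors P1:{B,D} P2:{Q,R}

P1 drop A (C beats it: P:8>4 Q:7>4 R:7>3)
P1 drop C (D beats it: P:10>8 Q:10>7 R:8>7)
P2 drop P (Q beats it: B:7>0 D:12>8 E:7>4)
P1 drop E (D beats it: Q:10>3 R:8>3)
P1→{B,D} P2→{Q,R}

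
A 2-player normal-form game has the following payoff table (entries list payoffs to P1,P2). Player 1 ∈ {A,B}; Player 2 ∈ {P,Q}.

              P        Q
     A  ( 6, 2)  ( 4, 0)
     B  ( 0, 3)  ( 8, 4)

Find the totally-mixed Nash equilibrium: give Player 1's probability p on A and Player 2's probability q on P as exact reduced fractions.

(p,q) = (1/3, 2/5)

P1 indiff ⇒ q·6+(1-q)·4 = q·0+(1-q)·8 ⇒ q(6) = (1-q)(4) ⇒ q = 2/5
P2 indiff ⇒ p·2+(1-p)·3 = p·0+(1-p)·4 ⇒ p(2) = (1-p)(1) ⇒ p = 1/3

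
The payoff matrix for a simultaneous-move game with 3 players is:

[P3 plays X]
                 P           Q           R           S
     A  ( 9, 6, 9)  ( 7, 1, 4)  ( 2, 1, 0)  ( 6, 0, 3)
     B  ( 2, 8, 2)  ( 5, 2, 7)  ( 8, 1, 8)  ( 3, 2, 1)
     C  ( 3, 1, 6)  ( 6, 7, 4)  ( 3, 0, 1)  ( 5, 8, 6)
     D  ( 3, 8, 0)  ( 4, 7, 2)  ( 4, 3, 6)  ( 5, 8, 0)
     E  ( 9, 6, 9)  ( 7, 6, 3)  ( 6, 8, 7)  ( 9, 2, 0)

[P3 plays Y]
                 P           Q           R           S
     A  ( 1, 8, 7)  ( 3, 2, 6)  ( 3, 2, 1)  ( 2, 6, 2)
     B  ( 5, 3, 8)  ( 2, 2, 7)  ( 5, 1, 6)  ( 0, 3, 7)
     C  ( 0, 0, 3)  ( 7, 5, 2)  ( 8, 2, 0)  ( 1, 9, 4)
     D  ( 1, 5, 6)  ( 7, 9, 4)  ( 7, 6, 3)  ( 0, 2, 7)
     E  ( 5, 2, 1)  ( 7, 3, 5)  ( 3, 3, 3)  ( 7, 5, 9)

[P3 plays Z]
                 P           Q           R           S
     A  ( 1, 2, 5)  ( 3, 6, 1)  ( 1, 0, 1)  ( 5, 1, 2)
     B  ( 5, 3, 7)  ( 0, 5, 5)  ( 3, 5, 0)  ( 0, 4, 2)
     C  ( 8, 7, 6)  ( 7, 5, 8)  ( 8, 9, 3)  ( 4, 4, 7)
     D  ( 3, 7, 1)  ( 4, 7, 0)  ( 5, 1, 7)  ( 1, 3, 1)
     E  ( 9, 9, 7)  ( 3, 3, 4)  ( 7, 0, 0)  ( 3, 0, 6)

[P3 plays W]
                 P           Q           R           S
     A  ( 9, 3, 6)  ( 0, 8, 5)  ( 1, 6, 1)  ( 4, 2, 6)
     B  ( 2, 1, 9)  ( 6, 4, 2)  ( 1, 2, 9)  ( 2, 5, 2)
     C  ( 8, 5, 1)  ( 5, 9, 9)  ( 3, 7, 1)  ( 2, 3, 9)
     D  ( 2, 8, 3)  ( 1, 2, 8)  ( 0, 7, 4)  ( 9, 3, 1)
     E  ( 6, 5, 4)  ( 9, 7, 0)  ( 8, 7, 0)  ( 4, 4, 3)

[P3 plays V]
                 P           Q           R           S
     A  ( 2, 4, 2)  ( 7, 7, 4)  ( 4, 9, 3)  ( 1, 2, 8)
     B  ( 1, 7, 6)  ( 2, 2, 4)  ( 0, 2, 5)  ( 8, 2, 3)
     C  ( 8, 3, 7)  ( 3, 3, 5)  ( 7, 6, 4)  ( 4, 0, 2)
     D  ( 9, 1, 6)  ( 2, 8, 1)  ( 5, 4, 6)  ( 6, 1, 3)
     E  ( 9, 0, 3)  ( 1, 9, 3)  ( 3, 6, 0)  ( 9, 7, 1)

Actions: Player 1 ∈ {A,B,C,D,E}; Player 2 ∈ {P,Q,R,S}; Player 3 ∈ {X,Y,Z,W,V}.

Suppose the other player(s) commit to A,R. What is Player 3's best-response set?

P3 best: {V}

u_3(X vs A,R) = 0
u_3(Y vs A,R) = 1
u_3(Z vs A,R) = 1
u_3(W vs A,R) = 1
u_3(V vs A,R) = 3
max payoff 3 at {V}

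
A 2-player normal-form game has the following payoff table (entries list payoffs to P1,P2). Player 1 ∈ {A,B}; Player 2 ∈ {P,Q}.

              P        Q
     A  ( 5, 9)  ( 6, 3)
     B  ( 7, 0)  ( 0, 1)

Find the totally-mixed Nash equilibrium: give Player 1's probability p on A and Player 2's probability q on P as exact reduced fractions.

P1 indiff ⇒ q·5+(1-q)·6 = q·7+(1-q)·0 ⇒ q(-2) = (1-q)(-6) ⇒ q = 3/4
P2 indiff ⇒ p·9+(1-p)·0 = p·3+(1-p)·1 ⇒ p(6) = (1-p)(1) ⇒ p = 1/7

P1 mixes 1/7 on A; P2 mixes 3/4 on P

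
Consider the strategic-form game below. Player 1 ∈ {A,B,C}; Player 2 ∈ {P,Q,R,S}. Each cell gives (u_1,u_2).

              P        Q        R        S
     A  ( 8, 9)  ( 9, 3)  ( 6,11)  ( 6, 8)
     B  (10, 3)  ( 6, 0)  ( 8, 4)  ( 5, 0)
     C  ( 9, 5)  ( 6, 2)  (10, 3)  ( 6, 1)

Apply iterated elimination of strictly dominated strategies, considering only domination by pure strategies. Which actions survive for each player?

P2 drop Q (P beats it: A:9>3 B:3>0 C:5>2)
P2 drop S (P beats it: A:9>8 B:3>0 C:5>1)
P1 drop A (B beats it: P:10>8 R:8>6)
P1→{B,C} P2→{P,R}

Survivors P1:{B,C} P2:{P,R}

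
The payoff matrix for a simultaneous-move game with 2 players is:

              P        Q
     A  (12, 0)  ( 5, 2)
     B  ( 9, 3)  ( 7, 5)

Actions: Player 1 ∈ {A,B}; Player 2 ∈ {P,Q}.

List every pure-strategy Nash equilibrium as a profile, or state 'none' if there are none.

NE set: (B,Q)

(A,P): not NE [P2→Q gives 2>0]
(A,Q): not NE [P1→B gives 7>5]
(B,P): not NE [P1→A gives 12>9; P2→Q gives 5>3]
(B,Q): NE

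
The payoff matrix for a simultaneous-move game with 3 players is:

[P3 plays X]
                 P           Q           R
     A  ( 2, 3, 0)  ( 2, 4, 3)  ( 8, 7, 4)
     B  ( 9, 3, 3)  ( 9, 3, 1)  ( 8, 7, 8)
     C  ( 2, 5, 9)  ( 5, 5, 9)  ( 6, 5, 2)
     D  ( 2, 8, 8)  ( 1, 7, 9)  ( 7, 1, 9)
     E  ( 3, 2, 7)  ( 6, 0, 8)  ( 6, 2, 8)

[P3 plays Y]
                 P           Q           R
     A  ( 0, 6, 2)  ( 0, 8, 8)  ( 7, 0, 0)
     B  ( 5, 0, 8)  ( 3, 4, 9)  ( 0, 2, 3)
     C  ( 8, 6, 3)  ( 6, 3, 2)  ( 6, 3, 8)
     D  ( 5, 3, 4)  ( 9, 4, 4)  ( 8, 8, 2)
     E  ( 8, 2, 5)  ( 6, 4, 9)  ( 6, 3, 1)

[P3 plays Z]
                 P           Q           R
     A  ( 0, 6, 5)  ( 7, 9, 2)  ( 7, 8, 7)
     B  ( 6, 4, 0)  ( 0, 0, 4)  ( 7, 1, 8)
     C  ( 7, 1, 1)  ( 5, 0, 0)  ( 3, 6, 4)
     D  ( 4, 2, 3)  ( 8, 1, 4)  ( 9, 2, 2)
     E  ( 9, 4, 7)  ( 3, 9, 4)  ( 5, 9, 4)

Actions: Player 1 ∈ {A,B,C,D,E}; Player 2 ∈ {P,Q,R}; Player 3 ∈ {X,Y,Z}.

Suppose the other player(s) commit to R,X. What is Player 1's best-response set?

BR_1 = {A,B}

u_1(A vs R,X) = 8
u_1(B vs R,X) = 8
u_1(C vs R,X) = 6
u_1(D vs R,X) = 7
u_1(E vs R,X) = 6
max payoff 8 at {A,B}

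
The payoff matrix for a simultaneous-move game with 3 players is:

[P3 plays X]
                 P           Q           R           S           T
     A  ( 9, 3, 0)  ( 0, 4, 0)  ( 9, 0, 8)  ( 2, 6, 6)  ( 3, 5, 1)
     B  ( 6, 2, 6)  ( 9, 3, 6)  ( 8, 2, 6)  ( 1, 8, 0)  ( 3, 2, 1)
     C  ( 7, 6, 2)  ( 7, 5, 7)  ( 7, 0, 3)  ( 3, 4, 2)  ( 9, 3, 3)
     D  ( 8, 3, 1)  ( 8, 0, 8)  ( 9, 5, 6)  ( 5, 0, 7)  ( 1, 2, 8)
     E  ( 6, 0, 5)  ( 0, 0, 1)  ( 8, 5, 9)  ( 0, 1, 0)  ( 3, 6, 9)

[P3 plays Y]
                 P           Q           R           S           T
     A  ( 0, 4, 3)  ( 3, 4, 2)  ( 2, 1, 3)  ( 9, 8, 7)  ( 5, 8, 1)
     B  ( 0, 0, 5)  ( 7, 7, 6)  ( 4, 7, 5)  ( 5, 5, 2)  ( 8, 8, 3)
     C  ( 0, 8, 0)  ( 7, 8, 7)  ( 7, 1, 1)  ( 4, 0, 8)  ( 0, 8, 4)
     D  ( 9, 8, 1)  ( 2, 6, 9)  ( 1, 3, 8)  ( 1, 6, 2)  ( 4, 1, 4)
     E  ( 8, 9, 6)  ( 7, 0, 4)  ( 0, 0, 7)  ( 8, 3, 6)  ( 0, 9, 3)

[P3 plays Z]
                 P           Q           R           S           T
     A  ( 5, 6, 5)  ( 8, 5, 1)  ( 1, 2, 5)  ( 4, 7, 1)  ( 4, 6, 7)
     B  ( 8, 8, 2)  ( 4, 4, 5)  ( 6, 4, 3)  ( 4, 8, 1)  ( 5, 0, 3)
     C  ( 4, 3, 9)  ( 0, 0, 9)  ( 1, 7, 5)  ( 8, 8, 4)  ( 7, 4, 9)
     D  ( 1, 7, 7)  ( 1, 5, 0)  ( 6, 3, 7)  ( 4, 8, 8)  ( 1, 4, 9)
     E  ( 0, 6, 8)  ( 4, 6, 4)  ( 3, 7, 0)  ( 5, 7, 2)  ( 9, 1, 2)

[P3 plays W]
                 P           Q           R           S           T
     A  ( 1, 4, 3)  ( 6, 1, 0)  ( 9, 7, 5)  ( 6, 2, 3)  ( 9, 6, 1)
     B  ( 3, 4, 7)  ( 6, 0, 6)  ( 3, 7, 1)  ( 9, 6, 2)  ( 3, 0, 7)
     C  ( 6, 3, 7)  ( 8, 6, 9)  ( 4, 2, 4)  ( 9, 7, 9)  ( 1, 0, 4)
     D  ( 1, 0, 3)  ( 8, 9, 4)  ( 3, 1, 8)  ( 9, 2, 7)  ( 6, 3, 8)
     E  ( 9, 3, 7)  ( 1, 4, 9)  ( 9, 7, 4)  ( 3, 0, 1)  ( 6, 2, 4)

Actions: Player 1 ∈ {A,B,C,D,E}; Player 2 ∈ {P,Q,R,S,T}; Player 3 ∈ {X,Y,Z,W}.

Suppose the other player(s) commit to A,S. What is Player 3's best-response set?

u_3(X vs A,S) = 6
u_3(Y vs A,S) = 7
u_3(Z vs A,S) = 1
u_3(W vs A,S) = 3
max payoff 7 at {Y}

argmax u_3 = {Y}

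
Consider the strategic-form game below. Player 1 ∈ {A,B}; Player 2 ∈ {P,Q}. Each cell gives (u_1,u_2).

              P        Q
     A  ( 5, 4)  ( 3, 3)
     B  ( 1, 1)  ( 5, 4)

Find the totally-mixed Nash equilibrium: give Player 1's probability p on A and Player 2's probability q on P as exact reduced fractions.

P1 indiff ⇒ q·5+(1-q)·3 = q·1+(1-q)·5 ⇒ q(4) = (1-q)(2) ⇒ q = 1/3
P2 indiff ⇒ p·4+(1-p)·1 = p·3+(1-p)·4 ⇒ p(1) = (1-p)(3) ⇒ p = 3/4

p=3/4, q=1/3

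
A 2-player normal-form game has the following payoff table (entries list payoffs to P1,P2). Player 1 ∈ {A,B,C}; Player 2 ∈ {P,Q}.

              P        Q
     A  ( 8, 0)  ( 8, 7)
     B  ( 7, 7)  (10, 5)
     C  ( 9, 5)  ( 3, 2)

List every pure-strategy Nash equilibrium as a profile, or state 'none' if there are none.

(A,P): not NE [P1→C gives 9>8; P2→Q gives 7>0]
(A,Q): not NE [P1→B gives 10>8]
(B,P): not NE [P1→C gives 9>7]
(B,Q): not NE [P2→P gives 7>5]
(C,P): NE
(C,Q): not NE [P1→B gives 10>3; P2→P gives 5>2]

PSNE = {(C,P)}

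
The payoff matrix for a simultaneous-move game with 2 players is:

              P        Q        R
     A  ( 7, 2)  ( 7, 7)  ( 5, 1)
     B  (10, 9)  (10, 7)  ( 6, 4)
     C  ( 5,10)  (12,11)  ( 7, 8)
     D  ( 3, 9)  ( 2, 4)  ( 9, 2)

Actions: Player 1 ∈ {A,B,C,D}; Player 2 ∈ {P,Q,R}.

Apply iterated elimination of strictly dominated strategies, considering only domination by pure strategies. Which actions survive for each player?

P1 drop A (B beats it: P:10>7 Q:10>7 R:6>5)
P2 drop R (P beats it: B:9>4 C:10>8 D:9>2)
P1 drop D (B beats it: P:10>3 Q:10>2)
P1→{B,C} P2→{P,Q}

Survivors P1:{B,C} P2:{P,Q}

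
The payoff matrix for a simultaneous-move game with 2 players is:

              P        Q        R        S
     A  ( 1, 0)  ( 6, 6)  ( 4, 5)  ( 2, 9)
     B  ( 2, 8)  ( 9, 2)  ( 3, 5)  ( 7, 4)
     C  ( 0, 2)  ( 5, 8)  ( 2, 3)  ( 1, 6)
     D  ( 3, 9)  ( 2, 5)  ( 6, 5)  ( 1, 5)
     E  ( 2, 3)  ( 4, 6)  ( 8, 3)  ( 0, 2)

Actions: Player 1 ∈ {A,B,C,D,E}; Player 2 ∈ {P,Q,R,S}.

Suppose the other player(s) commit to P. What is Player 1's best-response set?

u_1(A vs P) = 1
u_1(B vs P) = 2
u_1(C vs P) = 0
u_1(D vs P) = 3
u_1(E vs P) = 2
max payoff 3 at {D}

P1 best: {D}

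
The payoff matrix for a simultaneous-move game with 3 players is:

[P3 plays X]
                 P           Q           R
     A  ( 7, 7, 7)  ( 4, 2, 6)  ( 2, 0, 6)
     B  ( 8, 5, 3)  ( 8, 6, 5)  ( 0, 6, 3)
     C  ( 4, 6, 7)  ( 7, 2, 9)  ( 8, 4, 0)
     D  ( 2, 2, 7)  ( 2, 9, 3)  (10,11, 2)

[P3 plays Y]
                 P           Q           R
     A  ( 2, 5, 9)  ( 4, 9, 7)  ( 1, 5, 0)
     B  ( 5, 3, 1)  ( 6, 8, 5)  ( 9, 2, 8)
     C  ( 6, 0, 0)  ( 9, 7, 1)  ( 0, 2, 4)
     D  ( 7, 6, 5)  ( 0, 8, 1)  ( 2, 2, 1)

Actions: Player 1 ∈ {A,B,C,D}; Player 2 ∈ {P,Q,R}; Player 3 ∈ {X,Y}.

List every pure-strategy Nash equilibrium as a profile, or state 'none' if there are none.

PSNE = {(B,Q,X), (D,R,X)}

(A,P,X): not NE [P1→B gives 8>7; P3→Y gives 9>7]
(A,P,Y): not NE [P1→D gives 7>2; P2→Q gives 9>5]
(A,Q,X): not NE [P1→B gives 8>4; P2→P gives 7>2; P3→Y gives 7>6]
(A,Q,Y): not NE [P1→C gives 9>4]
(A,R,X): not NE [P1→D gives 10>2; P2→P gives 7>0]
(A,R,Y): not NE [P1→B gives 9>1; P2→Q gives 9>5; P3→X gives 6>0]
(B,P,X): not NE [P2→R gives 6>5]
(B,P,Y): not NE [P1→D gives 7>5; P2→Q gives 8>3; P3→X gives 3>1]
(B,Q,X): NE
(B,Q,Y): not NE [P1→C gives 9>6]
(B,R,X): not NE [P1→D gives 10>0; P3→Y gives 8>3]
(B,R,Y): not NE [P2→Q gives 8>2]
(C,P,X): not NE [P1→B gives 8>4]
(C,P,Y): not NE [P1→D gives 7>6; P2→Q gives 7>0; P3→X gives 7>0]
(C,Q,X): not NE [P1→B gives 8>7; P2→P gives 6>2]
(C,Q,Y): not NE [P3→X gives 9>1]
(C,R,X): not NE [P1→D gives 10>8; P2→P gives 6>4; P3→Y gives 4>0]
(C,R,Y): not NE [P1→B gives 9>0; P2→Q gives 7>2]
(D,P,X): not NE [P1→B gives 8>2; P2→R gives 11>2]
(D,P,Y): not NE [P2→Q gives 8>6; P3→X gives 7>5]
(D,Q,X): not NE [P1→B gives 8>2; P2→R gives 11>9]
(D,Q,Y): not NE [P1→C gives 9>0; P3→X gives 3>1]
(D,R,X): NE
(D,R,Y): not NE [P1→B gives 9>2; P2→Q gives 8>2; P3→X gives 2>1]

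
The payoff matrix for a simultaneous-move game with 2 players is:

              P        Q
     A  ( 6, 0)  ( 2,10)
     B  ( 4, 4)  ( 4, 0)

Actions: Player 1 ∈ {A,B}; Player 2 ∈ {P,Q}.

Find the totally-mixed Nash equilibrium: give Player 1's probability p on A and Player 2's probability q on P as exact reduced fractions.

P1 indiff ⇒ q·6+(1-q)·2 = q·4+(1-q)·4 ⇒ q(2) = (1-q)(2) ⇒ q = 1/2
P2 indiff ⇒ p·0+(1-p)·4 = p·10+(1-p)·0 ⇒ p(-10) = (1-p)(-4) ⇒ p = 2/7

(p,q) = (2/7, 1/2)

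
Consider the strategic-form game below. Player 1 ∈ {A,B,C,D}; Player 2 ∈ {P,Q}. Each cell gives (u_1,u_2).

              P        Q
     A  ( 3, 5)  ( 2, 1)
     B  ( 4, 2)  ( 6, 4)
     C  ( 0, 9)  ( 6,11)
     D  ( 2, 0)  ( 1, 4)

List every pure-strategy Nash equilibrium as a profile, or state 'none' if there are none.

Nash profiles: (B,Q), (C,Q)

(A,P): not NE [P1→B gives 4>3]
(A,Q): not NE [P1→C gives 6>2; P2→P gives 5>1]
(B,P): not NE [P2→Q gives 4>2]
(B,Q): NE
(C,P): not NE [P1→B gives 4>0; P2→Q gives 11>9]
(C,Q): NE
(D,P): not NE [P1→B gives 4>2; P2→Q gives 4>0]
(D,Q): not NE [P1→C gives 6>1]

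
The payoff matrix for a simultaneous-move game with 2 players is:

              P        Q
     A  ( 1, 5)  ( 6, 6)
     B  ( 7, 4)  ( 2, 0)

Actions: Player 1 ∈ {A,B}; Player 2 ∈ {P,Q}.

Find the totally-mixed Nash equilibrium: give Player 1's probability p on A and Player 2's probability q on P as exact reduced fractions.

P1 indiff ⇒ q·1+(1-q)·6 = q·7+(1-q)·2 ⇒ q(-6) = (1-q)(-4) ⇒ q = 2/5
P2 indiff ⇒ p·5+(1-p)·4 = p·6+(1-p)·0 ⇒ p(-1) = (1-p)(-4) ⇒ p = 4/5

p=4/5, q=2/5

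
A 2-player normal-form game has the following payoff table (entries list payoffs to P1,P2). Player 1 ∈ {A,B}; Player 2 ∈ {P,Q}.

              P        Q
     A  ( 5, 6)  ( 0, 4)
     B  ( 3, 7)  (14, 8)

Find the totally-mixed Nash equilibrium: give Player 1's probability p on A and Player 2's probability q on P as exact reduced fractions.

P1 indiff ⇒ q·5+(1-q)·0 = q·3+(1-q)·14 ⇒ q(2) = (1-q)(14) ⇒ q = 7/8
P2 indiff ⇒ p·6+(1-p)·7 = p·4+(1-p)·8 ⇒ p(2) = (1-p)(1) ⇒ p = 1/3

P1 mixes 1/3 on A; P2 mixes 7/8 on P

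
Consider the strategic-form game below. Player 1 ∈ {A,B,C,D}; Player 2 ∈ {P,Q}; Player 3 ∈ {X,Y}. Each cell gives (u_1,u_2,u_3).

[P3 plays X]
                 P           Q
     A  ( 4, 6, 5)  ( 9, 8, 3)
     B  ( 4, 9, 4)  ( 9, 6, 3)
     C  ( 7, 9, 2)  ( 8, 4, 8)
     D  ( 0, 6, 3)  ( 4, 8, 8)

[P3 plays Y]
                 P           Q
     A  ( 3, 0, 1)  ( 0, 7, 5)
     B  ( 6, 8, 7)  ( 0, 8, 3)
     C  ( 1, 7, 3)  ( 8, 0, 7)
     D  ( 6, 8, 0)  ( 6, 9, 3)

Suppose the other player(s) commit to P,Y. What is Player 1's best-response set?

u_1(A vs P,Y) = 3
u_1(B vs P,Y) = 6
u_1(C vs P,Y) = 1
u_1(D vs P,Y) = 6
max payoff 6 at {B,D}

BR_1 = {B,D}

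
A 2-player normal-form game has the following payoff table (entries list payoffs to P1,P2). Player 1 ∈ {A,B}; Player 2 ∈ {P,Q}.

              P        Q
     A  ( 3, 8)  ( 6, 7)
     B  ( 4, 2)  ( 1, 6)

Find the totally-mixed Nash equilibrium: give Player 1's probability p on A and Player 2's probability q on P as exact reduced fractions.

P1 indiff ⇒ q·3+(1-q)·6 = q·4+(1-q)·1 ⇒ q(-1) = (1-q)(-5) ⇒ q = 5/6
P2 indiff ⇒ p·8+(1-p)·2 = p·7+(1-p)·6 ⇒ p(1) = (1-p)(4) ⇒ p = 4/5

(p,q) = (4/5, 5/6)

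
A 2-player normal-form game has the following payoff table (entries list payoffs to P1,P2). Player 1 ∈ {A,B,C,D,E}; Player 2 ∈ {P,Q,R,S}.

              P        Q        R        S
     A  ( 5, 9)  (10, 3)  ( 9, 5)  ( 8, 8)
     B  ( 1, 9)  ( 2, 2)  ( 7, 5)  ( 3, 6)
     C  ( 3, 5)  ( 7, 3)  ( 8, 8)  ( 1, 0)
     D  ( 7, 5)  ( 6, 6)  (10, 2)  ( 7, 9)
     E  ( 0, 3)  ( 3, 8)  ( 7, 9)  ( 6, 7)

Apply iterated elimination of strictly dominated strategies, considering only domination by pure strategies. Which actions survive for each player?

IESDS → P1:{A,D} P2:{P,S}

P1 drop B (A beats it: P:5>1 Q:10>2 R:9>7 S:8>3)
P1 drop C (A beats it: P:5>3 Q:10>7 R:9>8 S:8>1)
P1 drop E (A beats it: P:5>0 Q:10>3 R:9>7 S:8>6)
P2 drop Q (S beats it: A:8>3 D:9>6)
P2 drop R (P beats it: A:9>5 D:5>2)
P1→{A,D} P2→{P,S}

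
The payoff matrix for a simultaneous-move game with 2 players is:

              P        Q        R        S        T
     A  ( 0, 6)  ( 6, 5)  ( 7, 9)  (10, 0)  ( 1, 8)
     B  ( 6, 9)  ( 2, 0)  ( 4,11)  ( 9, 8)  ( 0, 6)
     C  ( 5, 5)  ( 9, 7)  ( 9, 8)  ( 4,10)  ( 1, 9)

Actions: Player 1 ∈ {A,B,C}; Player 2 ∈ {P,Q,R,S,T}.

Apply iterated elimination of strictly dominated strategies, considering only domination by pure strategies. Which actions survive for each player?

IESDS → P1:{A,C} P2:{R,S,T}

P2 drop P (R beats it: A:9>6 B:11>9 C:8>5)
P1 drop B (A beats it: Q:6>2 R:7>4 S:10>9 T:1>0)
P2 drop Q (R beats it: A:9>5 C:8>7)
P1→{A,C} P2→{R,S,T}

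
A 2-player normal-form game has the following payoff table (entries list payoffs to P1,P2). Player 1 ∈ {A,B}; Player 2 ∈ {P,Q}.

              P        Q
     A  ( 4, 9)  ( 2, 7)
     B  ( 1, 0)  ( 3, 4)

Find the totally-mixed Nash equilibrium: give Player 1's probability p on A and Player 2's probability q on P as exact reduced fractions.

P1 indiff ⇒ q·4+(1-q)·2 = q·1+(1-q)·3 ⇒ q(3) = (1-q)(1) ⇒ q = 1/4
P2 indiff ⇒ p·9+(1-p)·0 = p·7+(1-p)·4 ⇒ p(2) = (1-p)(4) ⇒ p = 2/3

P1 mixes 2/3 on A; P2 mixes 1/4 on P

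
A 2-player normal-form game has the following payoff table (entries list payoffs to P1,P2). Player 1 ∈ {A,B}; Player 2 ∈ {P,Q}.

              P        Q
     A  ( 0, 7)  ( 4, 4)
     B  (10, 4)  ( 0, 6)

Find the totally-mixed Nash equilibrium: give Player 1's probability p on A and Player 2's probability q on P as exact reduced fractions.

(p,q) = (2/5, 2/7)

P1 indiff ⇒ q·0+(1-q)·4 = q·10+(1-q)·0 ⇒ q(-10) = (1-q)(-4) ⇒ q = 2/7
P2 indiff ⇒ p·7+(1-p)·4 = p·4+(1-p)·6 ⇒ p(3) = (1-p)(2) ⇒ p = 2/5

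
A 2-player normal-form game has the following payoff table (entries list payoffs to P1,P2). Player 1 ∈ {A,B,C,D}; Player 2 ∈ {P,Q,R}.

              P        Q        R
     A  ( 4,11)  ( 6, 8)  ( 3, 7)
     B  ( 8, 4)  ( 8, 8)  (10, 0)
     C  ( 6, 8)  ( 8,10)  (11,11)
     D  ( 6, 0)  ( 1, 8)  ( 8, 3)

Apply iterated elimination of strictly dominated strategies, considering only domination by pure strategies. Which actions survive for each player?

P1 drop A (B beats it: P:8>4 Q:8>6 R:10>3)
P1 drop D (B beats it: P:8>6 Q:8>1 R:10>8)
P2 drop P (Q beats it: B:8>4 C:10>8)
P1→{B,C} P2→{Q,R}

IESDS → P1:{B,C} P2:{Q,R}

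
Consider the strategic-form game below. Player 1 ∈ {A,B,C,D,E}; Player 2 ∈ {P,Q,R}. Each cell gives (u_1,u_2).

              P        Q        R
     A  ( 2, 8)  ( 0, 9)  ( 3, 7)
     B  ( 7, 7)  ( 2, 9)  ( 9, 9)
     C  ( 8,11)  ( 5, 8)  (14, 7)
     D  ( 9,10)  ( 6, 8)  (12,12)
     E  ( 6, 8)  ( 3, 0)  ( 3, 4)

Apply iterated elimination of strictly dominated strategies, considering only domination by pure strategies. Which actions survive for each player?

P1 drop A (B beats it: P:7>2 Q:2>0 R:9>3)
P1 drop B (C beats it: P:8>7 Q:5>2 R:14>9)
P1 drop E (C beats it: P:8>6 Q:5>3 R:14>3)
P2 drop Q (P beats it: C:11>8 D:10>8)
P1→{C,D} P2→{P,R}

Survivors P1:{C,D} P2:{P,R}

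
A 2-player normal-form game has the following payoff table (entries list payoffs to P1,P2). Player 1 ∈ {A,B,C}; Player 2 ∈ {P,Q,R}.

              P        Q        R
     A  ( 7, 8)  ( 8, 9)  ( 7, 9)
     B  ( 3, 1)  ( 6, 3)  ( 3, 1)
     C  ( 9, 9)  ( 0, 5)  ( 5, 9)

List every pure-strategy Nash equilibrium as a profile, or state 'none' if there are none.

(A,P): not NE [P1→C gives 9>7; P2→R gives 9>8]
(A,Q): NE
(A,R): NE
(B,P): not NE [P1→C gives 9>3; P2→Q gives 3>1]
(B,Q): not NE [P1→A gives 8>6]
(B,R): not NE [P1→A gives 7>3; P2→Q gives 3>1]
(C,P): NE
(C,Q): not NE [P1→A gives 8>0; P2→R gives 9>5]
(C,R): not NE [P1→A gives 7>5]

PSNE = {(A,Q), (A,R), (C,P)}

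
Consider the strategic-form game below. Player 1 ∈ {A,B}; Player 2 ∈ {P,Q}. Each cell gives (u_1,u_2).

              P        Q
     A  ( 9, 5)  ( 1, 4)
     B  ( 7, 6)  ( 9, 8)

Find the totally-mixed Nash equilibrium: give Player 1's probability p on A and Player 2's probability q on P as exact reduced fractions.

P1 indiff ⇒ q·9+(1-q)·1 = q·7+(1-q)·9 ⇒ q(2) = (1-q)(8) ⇒ q = 4/5
P2 indiff ⇒ p·5+(1-p)·6 = p·4+(1-p)·8 ⇒ p(1) = (1-p)(2) ⇒ p = 2/3

P1 mixes 2/3 on A; P2 mixes 4/5 on P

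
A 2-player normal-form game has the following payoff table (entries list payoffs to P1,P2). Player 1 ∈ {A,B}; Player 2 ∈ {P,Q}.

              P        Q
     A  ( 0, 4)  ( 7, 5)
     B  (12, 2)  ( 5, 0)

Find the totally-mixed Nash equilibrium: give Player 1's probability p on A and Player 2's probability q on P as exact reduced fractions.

p=2/3, q=1/7

P1 indiff ⇒ q·0+(1-q)·7 = q·12+(1-q)·5 ⇒ q(-12) = (1-q)(-2) ⇒ q = 1/7
P2 indiff ⇒ p·4+(1-p)·2 = p·5+(1-p)·0 ⇒ p(-1) = (1-p)(-2) ⇒ p = 2/3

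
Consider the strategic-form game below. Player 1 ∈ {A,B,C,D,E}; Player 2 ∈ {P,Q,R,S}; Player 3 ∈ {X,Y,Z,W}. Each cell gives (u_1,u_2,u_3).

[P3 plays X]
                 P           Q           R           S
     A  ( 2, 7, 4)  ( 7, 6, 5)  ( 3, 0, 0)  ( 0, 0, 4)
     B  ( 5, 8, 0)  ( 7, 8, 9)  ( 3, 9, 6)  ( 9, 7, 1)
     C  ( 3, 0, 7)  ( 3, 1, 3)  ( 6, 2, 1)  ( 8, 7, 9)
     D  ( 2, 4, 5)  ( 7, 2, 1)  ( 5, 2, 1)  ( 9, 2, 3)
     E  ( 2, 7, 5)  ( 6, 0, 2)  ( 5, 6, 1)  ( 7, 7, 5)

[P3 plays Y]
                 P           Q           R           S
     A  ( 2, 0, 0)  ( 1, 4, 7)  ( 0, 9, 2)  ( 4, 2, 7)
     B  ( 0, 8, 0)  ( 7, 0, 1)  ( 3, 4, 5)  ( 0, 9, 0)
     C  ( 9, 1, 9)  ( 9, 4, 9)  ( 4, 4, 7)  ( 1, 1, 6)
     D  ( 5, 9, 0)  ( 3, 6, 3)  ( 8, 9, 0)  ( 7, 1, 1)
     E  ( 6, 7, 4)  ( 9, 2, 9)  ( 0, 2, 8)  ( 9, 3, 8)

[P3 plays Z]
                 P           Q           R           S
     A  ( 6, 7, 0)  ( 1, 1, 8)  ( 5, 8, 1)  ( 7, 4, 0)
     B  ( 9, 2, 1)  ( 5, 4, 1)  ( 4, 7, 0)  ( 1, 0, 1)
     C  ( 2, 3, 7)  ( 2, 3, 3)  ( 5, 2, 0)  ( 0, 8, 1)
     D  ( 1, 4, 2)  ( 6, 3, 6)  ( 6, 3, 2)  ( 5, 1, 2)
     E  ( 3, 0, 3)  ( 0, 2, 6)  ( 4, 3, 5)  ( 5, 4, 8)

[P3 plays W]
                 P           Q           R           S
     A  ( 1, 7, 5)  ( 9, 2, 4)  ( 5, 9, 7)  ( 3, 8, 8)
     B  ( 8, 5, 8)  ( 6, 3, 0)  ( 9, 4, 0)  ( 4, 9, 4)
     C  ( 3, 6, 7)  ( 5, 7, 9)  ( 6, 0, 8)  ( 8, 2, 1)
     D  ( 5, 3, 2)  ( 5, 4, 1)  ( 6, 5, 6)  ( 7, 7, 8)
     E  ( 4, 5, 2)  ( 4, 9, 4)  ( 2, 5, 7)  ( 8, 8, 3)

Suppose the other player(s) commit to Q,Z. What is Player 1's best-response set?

u_1(A vs Q,Z) = 1
u_1(B vs Q,Z) = 5
u_1(C vs Q,Z) = 2
u_1(D vs Q,Z) = 6
u_1(E vs Q,Z) = 0
max payoff 6 at {D}

BR_1 = {D}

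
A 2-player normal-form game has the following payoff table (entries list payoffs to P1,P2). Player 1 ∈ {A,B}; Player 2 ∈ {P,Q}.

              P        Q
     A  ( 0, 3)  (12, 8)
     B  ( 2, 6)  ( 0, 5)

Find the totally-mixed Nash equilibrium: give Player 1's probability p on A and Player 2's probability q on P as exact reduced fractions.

P1 indiff ⇒ q·0+(1-q)·12 = q·2+(1-q)·0 ⇒ q(-2) = (1-q)(-12) ⇒ q = 6/7
P2 indiff ⇒ p·3+(1-p)·6 = p·8+(1-p)·5 ⇒ p(-5) = (1-p)(-1) ⇒ p = 1/6

(p,q) = (1/6, 6/7)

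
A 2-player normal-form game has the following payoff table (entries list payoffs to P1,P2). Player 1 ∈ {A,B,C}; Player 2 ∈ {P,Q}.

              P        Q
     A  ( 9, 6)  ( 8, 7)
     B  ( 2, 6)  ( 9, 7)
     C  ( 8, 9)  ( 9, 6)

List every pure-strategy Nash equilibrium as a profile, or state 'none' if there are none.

NE set: (B,Q)

(A,P): not NE [P2→Q gives 7>6]
(A,Q): not NE [P1→C gives 9>8]
(B,P): not NE [P1→A gives 9>2; P2→Q gives 7>6]
(B,Q): NE
(C,P): not NE [P1→A gives 9>8]
(C,Q): not NE [P2→P gives 9>6]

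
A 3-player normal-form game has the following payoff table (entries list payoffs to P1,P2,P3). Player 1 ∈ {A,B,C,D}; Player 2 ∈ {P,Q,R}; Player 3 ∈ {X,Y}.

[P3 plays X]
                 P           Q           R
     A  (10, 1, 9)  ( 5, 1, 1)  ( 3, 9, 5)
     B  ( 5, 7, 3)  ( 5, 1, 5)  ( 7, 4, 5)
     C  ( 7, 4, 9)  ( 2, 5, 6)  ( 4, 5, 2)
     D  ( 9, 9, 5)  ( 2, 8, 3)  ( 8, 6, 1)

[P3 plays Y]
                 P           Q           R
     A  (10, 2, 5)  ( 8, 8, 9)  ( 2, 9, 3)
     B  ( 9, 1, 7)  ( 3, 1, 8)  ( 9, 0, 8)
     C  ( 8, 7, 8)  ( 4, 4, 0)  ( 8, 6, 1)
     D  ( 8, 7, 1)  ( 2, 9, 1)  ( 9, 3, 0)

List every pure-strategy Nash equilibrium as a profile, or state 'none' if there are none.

(A,P,X): not NE [P2→R gives 9>1]
(A,P,Y): not NE [P2→R gives 9>2; P3→X gives 9>5]
(A,Q,X): not NE [P2→R gives 9>1; P3→Y gives 9>1]
(A,Q,Y): not NE [P2→R gives 9>8]
(A,R,X): not NE [P1→D gives 8>3]
(A,R,Y): not NE [P1→D gives 9>2; P3→X gives 5>3]
(B,P,X): not NE [P1→A gives 10>5; P3→Y gives 7>3]
(B,P,Y): not NE [P1→A gives 10>9]
(B,Q,X): not NE [P2→P gives 7>1; P3→Y gives 8>5]
(B,Q,Y): not NE [P1→A gives 8>3]
(B,R,X): not NE [P1→D gives 8>7; P2→P gives 7>4; P3→Y gives 8>5]
(B,R,Y): not NE [P2→Q gives 1>0]
(C,P,X): not NE [P1→A gives 10>7; P2→R gives 5>4]
(C,P,Y): not NE [P1→A gives 10>8; P3→X gives 9>8]
(C,Q,X): not NE [P1→B gives 5>2]
(C,Q,Y): not NE [P1→A gives 8>4; P2→P gives 7>4; P3→X gives 6>0]
(C,R,X): not NE [P1→D gives 8>4]
(C,R,Y): not NE [P1→D gives 9>8; P2→P gives 7>6; P3→X gives 2>1]
(D,P,X): not NE [P1→A gives 10>9]
(D,P,Y): not NE [P1→A gives 10>8; P2→Q gives 9>7; P3→X gives 5>1]
(D,Q,X): not NE [P1→B gives 5>2; P2→P gives 9>8]
(D,Q,Y): not NE [P1→A gives 8>2; P3→X gives 3>1]
(D,R,X): not NE [P2→P gives 9>6]
(D,R,Y): not NE [P2→Q gives 9>3; P3→X gives 1>0]

No pure NE.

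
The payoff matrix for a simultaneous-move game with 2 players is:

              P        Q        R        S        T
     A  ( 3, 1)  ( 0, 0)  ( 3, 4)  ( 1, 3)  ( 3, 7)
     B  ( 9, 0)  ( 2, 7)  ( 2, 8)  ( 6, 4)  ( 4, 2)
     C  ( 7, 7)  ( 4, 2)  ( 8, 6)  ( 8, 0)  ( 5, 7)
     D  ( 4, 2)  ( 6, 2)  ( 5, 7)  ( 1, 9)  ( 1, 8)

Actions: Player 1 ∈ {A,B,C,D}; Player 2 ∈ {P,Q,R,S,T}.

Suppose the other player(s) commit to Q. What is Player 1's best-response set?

u_1(A vs Q) = 0
u_1(B vs Q) = 2
u_1(C vs Q) = 4
u_1(D vs Q) = 6
max payoff 6 at {D}

BR_1 = {D}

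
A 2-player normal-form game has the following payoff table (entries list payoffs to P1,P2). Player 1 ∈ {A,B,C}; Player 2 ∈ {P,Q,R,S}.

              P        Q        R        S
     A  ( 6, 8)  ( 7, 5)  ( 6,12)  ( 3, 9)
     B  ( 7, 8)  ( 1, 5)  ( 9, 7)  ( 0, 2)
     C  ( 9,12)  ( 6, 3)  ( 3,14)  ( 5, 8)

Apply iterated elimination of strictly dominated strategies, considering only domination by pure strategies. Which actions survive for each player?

Remaining: P1:{B,C} P2:{P,R}

P2 drop Q (P beats it: A:8>5 B:8>5 C:12>3)
P2 drop S (R beats it: A:12>9 B:7>2 C:14>8)
P1 drop A (B beats it: P:7>6 R:9>6)
P1→{B,C} P2→{P,R}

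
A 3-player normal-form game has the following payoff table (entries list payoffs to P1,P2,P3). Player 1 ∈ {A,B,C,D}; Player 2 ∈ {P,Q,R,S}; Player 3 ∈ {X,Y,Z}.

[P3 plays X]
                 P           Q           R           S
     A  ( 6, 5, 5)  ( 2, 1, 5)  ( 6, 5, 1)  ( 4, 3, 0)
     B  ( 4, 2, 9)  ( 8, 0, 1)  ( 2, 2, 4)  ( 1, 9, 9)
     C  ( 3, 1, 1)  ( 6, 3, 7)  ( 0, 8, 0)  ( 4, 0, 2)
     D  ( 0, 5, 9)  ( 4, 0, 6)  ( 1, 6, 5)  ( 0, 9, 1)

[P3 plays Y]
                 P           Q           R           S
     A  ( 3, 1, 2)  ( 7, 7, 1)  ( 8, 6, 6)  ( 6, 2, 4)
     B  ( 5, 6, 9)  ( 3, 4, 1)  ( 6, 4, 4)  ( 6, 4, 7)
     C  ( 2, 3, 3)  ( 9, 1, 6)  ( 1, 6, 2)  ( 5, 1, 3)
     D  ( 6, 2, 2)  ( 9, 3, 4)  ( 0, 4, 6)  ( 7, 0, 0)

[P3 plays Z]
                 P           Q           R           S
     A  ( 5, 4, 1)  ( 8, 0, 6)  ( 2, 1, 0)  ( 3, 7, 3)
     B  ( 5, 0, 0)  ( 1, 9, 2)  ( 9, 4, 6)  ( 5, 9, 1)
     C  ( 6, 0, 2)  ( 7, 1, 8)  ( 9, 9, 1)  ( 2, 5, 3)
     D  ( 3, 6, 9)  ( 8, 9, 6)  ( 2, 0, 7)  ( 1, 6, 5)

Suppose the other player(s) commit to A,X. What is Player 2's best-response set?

P2 best: {P,R}

u_2(P vs A,X) = 5
u_2(Q vs A,X) = 1
u_2(R vs A,X) = 5
u_2(S vs A,X) = 3
max payoff 5 at {P,R}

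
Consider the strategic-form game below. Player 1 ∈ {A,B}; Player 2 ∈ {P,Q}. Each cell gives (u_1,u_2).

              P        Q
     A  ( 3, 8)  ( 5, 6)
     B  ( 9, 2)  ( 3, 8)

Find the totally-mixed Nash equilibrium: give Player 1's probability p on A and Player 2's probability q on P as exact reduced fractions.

(p,q) = (3/4, 1/4)

P1 indiff ⇒ q·3+(1-q)·5 = q·9+(1-q)·3 ⇒ q(-6) = (1-q)(-2) ⇒ q = 1/4
P2 indiff ⇒ p·8+(1-p)·2 = p·6+(1-p)·8 ⇒ p(2) = (1-p)(6) ⇒ p = 3/4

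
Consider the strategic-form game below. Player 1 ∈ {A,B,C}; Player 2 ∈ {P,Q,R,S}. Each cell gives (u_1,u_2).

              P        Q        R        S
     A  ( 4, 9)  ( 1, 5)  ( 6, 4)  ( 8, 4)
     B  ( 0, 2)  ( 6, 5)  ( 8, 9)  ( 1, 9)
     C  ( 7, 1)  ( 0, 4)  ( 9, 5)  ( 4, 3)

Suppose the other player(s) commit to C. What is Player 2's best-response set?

u_2(P vs C) = 1
u_2(Q vs C) = 4
u_2(R vs C) = 5
u_2(S vs C) = 3
max payoff 5 at {R}

argmax u_2 = {R}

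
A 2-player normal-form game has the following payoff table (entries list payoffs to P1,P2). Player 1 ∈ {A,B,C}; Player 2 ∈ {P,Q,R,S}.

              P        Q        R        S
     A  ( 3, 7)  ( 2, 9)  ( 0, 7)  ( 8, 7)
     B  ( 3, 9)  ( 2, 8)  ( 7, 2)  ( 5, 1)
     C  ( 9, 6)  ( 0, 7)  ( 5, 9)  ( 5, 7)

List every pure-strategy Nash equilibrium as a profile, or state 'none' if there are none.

(A,P): not NE [P1→C gives 9>3; P2→Q gives 9>7]
(A,Q): NE
(A,R): not NE [P1→B gives 7>0; P2→Q gives 9>7]
(A,S): not NE [P2→Q gives 9>7]
(B,P): not NE [P1→C gives 9>3]
(B,Q): not NE [P2→P gives 9>8]
(B,R): not NE [P2→P gives 9>2]
(B,S): not NE [P1→A gives 8>5; P2→P gives 9>1]
(C,P): not NE [P2→R gives 9>6]
(C,Q): not NE [P1→B gives 2>0; P2→R gives 9>7]
(C,R): not NE [P1→B gives 7>5]
(C,S): not NE [P1→A gives 8>5; P2→R gives 9>7]

Nash profiles: (A,Q)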